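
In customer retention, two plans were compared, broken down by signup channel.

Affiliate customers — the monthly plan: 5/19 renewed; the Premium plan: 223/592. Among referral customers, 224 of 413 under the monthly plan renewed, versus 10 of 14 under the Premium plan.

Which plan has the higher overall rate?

the monthly plan

Affiliate: the monthly plan 5/19 = 26.3%, the Premium plan 223/592 = 37.7% → the Premium plan
Referral: the monthly plan 224/413 = 54.2%, the Premium plan 10/14 = 71.4% → the Premium plan
Overall: the monthly plan 229/432 = 53.0%, the Premium plan 233/606 = 38.4% → the monthly plan
(The Premium plan wins every signup group but the monthly plan wins overall — the Premium plan's customers skew toward the low-rate affiliate group.)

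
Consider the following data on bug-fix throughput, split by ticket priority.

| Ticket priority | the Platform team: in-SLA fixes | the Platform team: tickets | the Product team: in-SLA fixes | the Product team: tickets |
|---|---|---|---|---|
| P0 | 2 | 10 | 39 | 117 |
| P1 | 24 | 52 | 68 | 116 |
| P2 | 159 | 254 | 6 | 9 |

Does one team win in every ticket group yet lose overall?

Yes

P0: the Platform team 2/10 = 20.0%, the Product team 39/117 = 33.3% → the Product team
P1: the Platform team 24/52 = 46.2%, the Product team 68/116 = 58.6% → the Product team
P2: the Platform team 159/254 = 62.6%, the Product team 6/9 = 66.7% → the Product team
Overall: the Platform team 185/316 = 58.5%, the Product team 113/242 = 46.7% → the Platform team
The Product team wins each ticket group but the Platform team wins overall — the comparison reverses. The Product team's tickets skew toward P0, which has a lower base rate.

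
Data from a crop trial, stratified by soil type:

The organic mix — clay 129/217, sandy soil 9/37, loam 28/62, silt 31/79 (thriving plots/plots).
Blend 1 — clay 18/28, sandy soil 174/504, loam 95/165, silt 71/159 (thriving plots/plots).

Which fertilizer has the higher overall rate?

Clay: the organic mix 129/217 = 59.4%, Blend 1 18/28 = 64.3% → Blend 1
Sandy soil: the organic mix 9/37 = 24.3%, Blend 1 174/504 = 34.5% → Blend 1
Loam: the organic mix 28/62 = 45.2%, Blend 1 95/165 = 57.6% → Blend 1
Silt: the organic mix 31/79 = 39.2%, Blend 1 71/159 = 44.7% → Blend 1
Overall: the organic mix 197/395 = 49.9%, Blend 1 358/856 = 41.8% → the organic mix
(Blend 1 wins every soil group but the organic mix wins overall — Blend 1's plots skew toward the low-rate sandy soil group.)

the organic mix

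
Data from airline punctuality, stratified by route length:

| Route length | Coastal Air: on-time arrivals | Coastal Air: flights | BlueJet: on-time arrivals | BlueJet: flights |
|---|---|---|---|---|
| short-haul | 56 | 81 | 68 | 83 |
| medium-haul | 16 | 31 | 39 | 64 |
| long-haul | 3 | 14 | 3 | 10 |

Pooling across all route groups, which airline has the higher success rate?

Short-haul: Coastal Air 56/81 = 69.1%, BlueJet 68/83 = 81.9% → BlueJet
Medium-haul: Coastal Air 16/31 = 51.6%, BlueJet 39/64 = 60.9% → BlueJet
Long-haul: Coastal Air 3/14 = 21.4%, BlueJet 3/10 = 30.0% → BlueJet
Overall: Coastal Air 75/126 = 59.5%, BlueJet 110/157 = 70.1% → BlueJet

BlueJet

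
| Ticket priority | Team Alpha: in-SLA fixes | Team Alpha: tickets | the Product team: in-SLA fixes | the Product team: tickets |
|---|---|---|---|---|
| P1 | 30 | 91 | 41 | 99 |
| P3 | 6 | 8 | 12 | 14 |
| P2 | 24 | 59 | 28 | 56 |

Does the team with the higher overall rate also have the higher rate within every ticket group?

P1: Team Alpha 30/91 = 33.0%, the Product team 41/99 = 41.4% → the Product team
P3: Team Alpha 6/8 = 75.0%, the Product team 12/14 = 85.7% → the Product team
P2: Team Alpha 24/59 = 40.7%, the Product team 28/56 = 50.0% → the Product team
Overall: Team Alpha 60/158 = 38.0%, the Product team 81/169 = 47.9% → the Product team
The Product team wins overall and in every ticket group — no reversal.

Yes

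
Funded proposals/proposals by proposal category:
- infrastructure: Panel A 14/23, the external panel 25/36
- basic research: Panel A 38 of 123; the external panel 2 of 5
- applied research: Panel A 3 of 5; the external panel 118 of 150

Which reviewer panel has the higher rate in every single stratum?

the external panel

Infrastructure: Panel A 14/23 = 60.9%, the external panel 25/36 = 69.4% → the external panel
Basic research: Panel A 38/123 = 30.9%, the external panel 2/5 = 40.0% → the external panel
Applied research: Panel A 3/5 = 60.0%, the external panel 118/150 = 78.7% → the external panel
The external panel has the higher rate in all 3 groups.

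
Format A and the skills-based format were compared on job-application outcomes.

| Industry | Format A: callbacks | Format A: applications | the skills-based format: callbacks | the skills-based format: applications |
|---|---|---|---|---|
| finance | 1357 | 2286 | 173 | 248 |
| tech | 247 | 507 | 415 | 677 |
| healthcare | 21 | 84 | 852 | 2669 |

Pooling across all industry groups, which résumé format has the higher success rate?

Finance: Format A 1357/2286 = 59.4%, the skills-based format 173/248 = 69.8% → the skills-based format
Tech: Format A 247/507 = 48.7%, the skills-based format 415/677 = 61.3% → the skills-based format
Healthcare: Format A 21/84 = 25.0%, the skills-based format 852/2669 = 31.9% → the skills-based format
Overall: Format A 1625/2877 = 56.5%, the skills-based format 1440/3594 = 40.1% → Format A
(The skills-based format wins every industry group but Format A wins overall — the skills-based format's applications skew toward the low-rate healthcare group.)

Format A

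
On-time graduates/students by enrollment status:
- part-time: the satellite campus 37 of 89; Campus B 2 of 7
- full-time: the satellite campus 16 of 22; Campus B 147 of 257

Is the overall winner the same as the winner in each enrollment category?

Part-time: the satellite campus 37/89 = 41.6%, Campus B 2/7 = 28.6% → the satellite campus
Full-time: the satellite campus 16/22 = 72.7%, Campus B 147/257 = 57.2% → the satellite campus
Overall: the satellite campus 53/111 = 47.7%, Campus B 149/264 = 56.4% → Campus B
The satellite campus wins each enrollment group but Campus B wins overall — the comparison reverses. The satellite campus's students skew toward part-time, which has a lower base rate.

No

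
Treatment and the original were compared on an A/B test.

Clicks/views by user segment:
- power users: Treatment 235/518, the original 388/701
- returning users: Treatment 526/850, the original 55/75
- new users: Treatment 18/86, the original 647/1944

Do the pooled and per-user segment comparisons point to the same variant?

No

Power users: Treatment 235/518 = 45.4%, the original 388/701 = 55.3% → the original
Returning users: Treatment 526/850 = 61.9%, the original 55/75 = 73.3% → the original
New users: Treatment 18/86 = 20.9%, the original 647/1944 = 33.3% → the original
Overall: Treatment 779/1454 = 53.6%, the original 1090/2720 = 40.1% → Treatment
The original wins each user group but Treatment wins overall — the comparison reverses. The original's views skew toward new users, which has a lower base rate.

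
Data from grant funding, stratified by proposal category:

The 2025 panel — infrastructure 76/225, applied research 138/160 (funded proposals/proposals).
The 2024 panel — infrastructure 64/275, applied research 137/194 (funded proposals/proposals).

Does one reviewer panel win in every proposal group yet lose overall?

No

Infrastructure: the 2025 panel 76/225 = 33.8%, the 2024 panel 64/275 = 23.3% → the 2025 panel
Applied research: the 2025 panel 138/160 = 86.2%, the 2024 panel 137/194 = 70.6% → the 2025 panel
Overall: the 2025 panel 214/385 = 55.6%, the 2024 panel 201/469 = 42.9% → the 2025 panel
The 2025 panel wins overall and in every proposal group — no reversal.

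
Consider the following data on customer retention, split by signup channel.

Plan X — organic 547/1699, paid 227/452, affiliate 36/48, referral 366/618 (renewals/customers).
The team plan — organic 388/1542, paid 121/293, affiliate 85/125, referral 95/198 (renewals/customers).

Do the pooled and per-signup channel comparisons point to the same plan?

Organic: Plan X 547/1699 = 32.2%, the team plan 388/1542 = 25.2% → Plan X
Paid: Plan X 227/452 = 50.2%, the team plan 121/293 = 41.3% → Plan X
Affiliate: Plan X 36/48 = 75.0%, the team plan 85/125 = 68.0% → Plan X
Referral: Plan X 366/618 = 59.2%, the team plan 95/198 = 48.0% → Plan X
Overall: Plan X 1176/2817 = 41.7%, the team plan 689/2158 = 31.9% → Plan X
Plan X wins overall and in every signup group — no reversal.

Yes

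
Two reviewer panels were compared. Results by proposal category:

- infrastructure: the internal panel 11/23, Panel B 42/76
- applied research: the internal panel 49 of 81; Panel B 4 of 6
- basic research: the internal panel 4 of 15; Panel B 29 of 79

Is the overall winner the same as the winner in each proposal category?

No

Infrastructure: the internal panel 11/23 = 47.8%, Panel B 42/76 = 55.3% → Panel B
Applied research: the internal panel 49/81 = 60.5%, Panel B 4/6 = 66.7% → Panel B
Basic research: the internal panel 4/15 = 26.7%, Panel B 29/79 = 36.7% → Panel B
Overall: the internal panel 64/119 = 53.8%, Panel B 75/161 = 46.6% → the internal panel
Panel B wins each proposal group but the internal panel wins overall — the comparison reverses. Panel B's proposals skew toward basic research, which has a lower base rate.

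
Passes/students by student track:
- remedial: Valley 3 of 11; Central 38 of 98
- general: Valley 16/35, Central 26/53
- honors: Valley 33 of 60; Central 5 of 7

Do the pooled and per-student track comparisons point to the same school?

Remedial: Valley 3/11 = 27.3%, Central 38/98 = 38.8% → Central
General: Valley 16/35 = 45.7%, Central 26/53 = 49.1% → Central
Honors: Valley 33/60 = 55.0%, Central 5/7 = 71.4% → Central
Overall: Valley 52/106 = 49.1%, Central 69/158 = 43.7% → Valley
Central wins each student group but Valley wins overall — the comparison reverses. Central's students skew toward remedial, which has a lower base rate.

No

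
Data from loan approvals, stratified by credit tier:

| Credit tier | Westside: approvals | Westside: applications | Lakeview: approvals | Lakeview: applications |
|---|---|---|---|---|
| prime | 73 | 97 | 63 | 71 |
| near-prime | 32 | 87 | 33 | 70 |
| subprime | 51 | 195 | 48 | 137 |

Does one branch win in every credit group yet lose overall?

No

Prime: Westside 73/97 = 75.3%, Lakeview 63/71 = 88.7% → Lakeview
Near-prime: Westside 32/87 = 36.8%, Lakeview 33/70 = 47.1% → Lakeview
Subprime: Westside 51/195 = 26.2%, Lakeview 48/137 = 35.0% → Lakeview
Overall: Westside 156/379 = 41.2%, Lakeview 144/278 = 51.8% → Lakeview
Lakeview wins overall and in every credit group — no reversal.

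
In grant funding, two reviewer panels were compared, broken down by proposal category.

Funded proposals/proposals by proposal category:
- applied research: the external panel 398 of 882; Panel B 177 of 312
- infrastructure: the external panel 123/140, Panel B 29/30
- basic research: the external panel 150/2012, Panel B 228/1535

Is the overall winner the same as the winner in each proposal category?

Yes

Applied research: the external panel 398/882 = 45.1%, Panel B 177/312 = 56.7% → Panel B
Infrastructure: the external panel 123/140 = 87.9%, Panel B 29/30 = 96.7% → Panel B
Basic research: the external panel 150/2012 = 7.5%, Panel B 228/1535 = 14.9% → Panel B
Overall: the external panel 671/3034 = 22.1%, Panel B 434/1877 = 23.1% → Panel B
Panel B wins overall and in every proposal group — no reversal.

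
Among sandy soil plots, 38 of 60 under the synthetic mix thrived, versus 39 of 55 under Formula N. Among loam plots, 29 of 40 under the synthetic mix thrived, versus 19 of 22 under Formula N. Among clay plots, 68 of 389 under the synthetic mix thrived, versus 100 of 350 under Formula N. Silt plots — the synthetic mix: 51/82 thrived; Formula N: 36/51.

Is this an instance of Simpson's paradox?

Sandy soil: the synthetic mix 38/60 = 63.3%, Formula N 39/55 = 70.9% → Formula N
Loam: the synthetic mix 29/40 = 72.5%, Formula N 19/22 = 86.4% → Formula N
Clay: the synthetic mix 68/389 = 17.5%, Formula N 100/350 = 28.6% → Formula N
Silt: the synthetic mix 51/82 = 62.2%, Formula N 36/51 = 70.6% → Formula N
Overall: the synthetic mix 186/571 = 32.6%, Formula N 194/478 = 40.6% → Formula N
Formula N wins overall and in every soil group — no reversal.

No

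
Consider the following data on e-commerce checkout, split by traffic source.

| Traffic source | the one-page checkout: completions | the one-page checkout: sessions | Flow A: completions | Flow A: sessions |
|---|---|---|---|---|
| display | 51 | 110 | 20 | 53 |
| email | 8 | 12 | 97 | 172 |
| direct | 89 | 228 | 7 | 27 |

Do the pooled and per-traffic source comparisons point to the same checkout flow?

Display: the one-page checkout 51/110 = 46.4%, Flow A 20/53 = 37.7% → the one-page checkout
Email: the one-page checkout 8/12 = 66.7%, Flow A 97/172 = 56.4% → the one-page checkout
Direct: the one-page checkout 89/228 = 39.0%, Flow A 7/27 = 25.9% → the one-page checkout
Overall: the one-page checkout 148/350 = 42.3%, Flow A 124/252 = 49.2% → Flow A
The one-page checkout wins each traffic group but Flow A wins overall — the comparison reverses. The one-page checkout's sessions skew toward direct, which has a lower base rate.

No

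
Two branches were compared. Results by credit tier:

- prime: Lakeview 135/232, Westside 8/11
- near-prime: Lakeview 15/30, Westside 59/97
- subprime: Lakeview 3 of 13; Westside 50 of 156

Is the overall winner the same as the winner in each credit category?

Prime: Lakeview 135/232 = 58.2%, Westside 8/11 = 72.7% → Westside
Near-prime: Lakeview 15/30 = 50.0%, Westside 59/97 = 60.8% → Westside
Subprime: Lakeview 3/13 = 23.1%, Westside 50/156 = 32.1% → Westside
Overall: Lakeview 153/275 = 55.6%, Westside 117/264 = 44.3% → Lakeview
Westside wins each credit group but Lakeview wins overall — the comparison reverses. Westside's applications skew toward subprime, which has a lower base rate.

No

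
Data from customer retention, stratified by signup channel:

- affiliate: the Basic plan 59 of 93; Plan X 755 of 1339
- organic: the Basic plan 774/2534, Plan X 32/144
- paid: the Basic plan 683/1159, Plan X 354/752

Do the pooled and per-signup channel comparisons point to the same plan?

Affiliate: the Basic plan 59/93 = 63.4%, Plan X 755/1339 = 56.4% → the Basic plan
Organic: the Basic plan 774/2534 = 30.5%, Plan X 32/144 = 22.2% → the Basic plan
Paid: the Basic plan 683/1159 = 58.9%, Plan X 354/752 = 47.1% → the Basic plan
Overall: the Basic plan 1516/3786 = 40.0%, Plan X 1141/2235 = 51.1% → Plan X
The Basic plan wins each signup group but Plan X wins overall — the comparison reverses. The Basic plan's customers skew toward organic, which has a lower base rate.

No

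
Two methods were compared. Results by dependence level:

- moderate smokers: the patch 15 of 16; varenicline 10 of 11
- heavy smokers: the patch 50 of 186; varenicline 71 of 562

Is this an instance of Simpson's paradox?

No

Moderate smokers: the patch 15/16 = 93.8%, varenicline 10/11 = 90.9% → the patch
Heavy smokers: the patch 50/186 = 26.9%, varenicline 71/562 = 12.6% → the patch
Overall: the patch 65/202 = 32.2%, varenicline 81/573 = 14.1% → the patch
The patch wins overall and in every dependence group — no reversal.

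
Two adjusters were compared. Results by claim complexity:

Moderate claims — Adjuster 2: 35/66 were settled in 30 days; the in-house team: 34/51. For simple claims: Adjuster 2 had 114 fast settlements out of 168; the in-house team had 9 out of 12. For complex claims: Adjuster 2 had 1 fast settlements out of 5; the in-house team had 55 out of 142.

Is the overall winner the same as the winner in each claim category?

Moderate: Adjuster 2 35/66 = 53.0%, the in-house team 34/51 = 66.7% → the in-house team
Simple: Adjuster 2 114/168 = 67.9%, the in-house team 9/12 = 75.0% → the in-house team
Complex: Adjuster 2 1/5 = 20.0%, the in-house team 55/142 = 38.7% → the in-house team
Overall: Adjuster 2 150/239 = 62.8%, the in-house team 98/205 = 47.8% → Adjuster 2
The in-house team wins each claim group but Adjuster 2 wins overall — the comparison reverses. The in-house team's claims skew toward complex, which has a lower base rate.

No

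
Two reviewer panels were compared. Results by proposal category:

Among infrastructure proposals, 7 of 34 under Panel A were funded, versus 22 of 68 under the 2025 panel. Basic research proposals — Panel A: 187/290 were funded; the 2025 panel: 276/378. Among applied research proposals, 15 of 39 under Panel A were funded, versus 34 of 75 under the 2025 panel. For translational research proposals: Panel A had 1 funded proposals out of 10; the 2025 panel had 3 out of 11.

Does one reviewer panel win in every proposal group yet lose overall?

Infrastructure: Panel A 7/34 = 20.6%, the 2025 panel 22/68 = 32.4% → the 2025 panel
Basic research: Panel A 187/290 = 64.5%, the 2025 panel 276/378 = 73.0% → the 2025 panel
Applied research: Panel A 15/39 = 38.5%, the 2025 panel 34/75 = 45.3% → the 2025 panel
Translational research: Panel A 1/10 = 10.0%, the 2025 panel 3/11 = 27.3% → the 2025 panel
Overall: Panel A 210/373 = 56.3%, the 2025 panel 335/532 = 63.0% → the 2025 panel
The 2025 panel wins overall and in every proposal group — no reversal.

No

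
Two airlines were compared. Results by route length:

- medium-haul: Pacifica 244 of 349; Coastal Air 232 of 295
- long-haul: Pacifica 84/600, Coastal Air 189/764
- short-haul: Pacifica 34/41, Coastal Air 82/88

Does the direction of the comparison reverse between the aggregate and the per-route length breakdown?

Medium-haul: Pacifica 244/349 = 69.9%, Coastal Air 232/295 = 78.6% → Coastal Air
Long-haul: Pacifica 84/600 = 14.0%, Coastal Air 189/764 = 24.7% → Coastal Air
Short-haul: Pacifica 34/41 = 82.9%, Coastal Air 82/88 = 93.2% → Coastal Air
Overall: Pacifica 362/990 = 36.6%, Coastal Air 503/1147 = 43.9% → Coastal Air
Coastal Air wins overall and in every route group — no reversal.

No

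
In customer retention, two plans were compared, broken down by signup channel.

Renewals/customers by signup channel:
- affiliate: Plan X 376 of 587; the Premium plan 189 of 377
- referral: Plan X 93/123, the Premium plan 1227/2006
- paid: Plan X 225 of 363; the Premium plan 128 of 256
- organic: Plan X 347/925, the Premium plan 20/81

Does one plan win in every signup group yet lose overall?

Affiliate: Plan X 376/587 = 64.1%, the Premium plan 189/377 = 50.1% → Plan X
Referral: Plan X 93/123 = 75.6%, the Premium plan 1227/2006 = 61.2% → Plan X
Paid: Plan X 225/363 = 62.0%, the Premium plan 128/256 = 50.0% → Plan X
Organic: Plan X 347/925 = 37.5%, the Premium plan 20/81 = 24.7% → Plan X
Overall: Plan X 1041/1998 = 52.1%, the Premium plan 1564/2720 = 57.5% → the Premium plan
Plan X wins each signup group but the Premium plan wins overall — the comparison reverses. Plan X's customers skew toward organic, which has a lower base rate.

Yes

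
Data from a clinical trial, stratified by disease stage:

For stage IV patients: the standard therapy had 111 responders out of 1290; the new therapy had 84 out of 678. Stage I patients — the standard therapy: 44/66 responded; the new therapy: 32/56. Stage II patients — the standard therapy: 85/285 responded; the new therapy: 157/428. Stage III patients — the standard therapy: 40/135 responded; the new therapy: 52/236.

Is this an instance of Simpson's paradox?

No

Stage IV: the standard therapy 111/1290 = 8.6%, the new therapy 84/678 = 12.4% → the new therapy
Stage I: the standard therapy 44/66 = 66.7%, the new therapy 32/56 = 57.1% → the standard therapy
Stage II: the standard therapy 85/285 = 29.8%, the new therapy 157/428 = 36.7% → the new therapy
Stage III: the standard therapy 40/135 = 29.6%, the new therapy 52/236 = 22.0% → the standard therapy
Overall: the standard therapy 280/1776 = 15.8%, the new therapy 325/1398 = 23.2% → the new therapy
Neither sweeps: the standard therapy wins 2 of 4 groups, the new therapy wins 2. The new therapy wins overall but not every group — no Simpson reversal.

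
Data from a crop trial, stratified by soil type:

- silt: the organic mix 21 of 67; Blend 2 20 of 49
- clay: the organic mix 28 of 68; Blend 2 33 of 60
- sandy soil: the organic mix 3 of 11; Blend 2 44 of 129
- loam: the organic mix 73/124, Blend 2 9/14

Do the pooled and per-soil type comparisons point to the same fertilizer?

No

Silt: the organic mix 21/67 = 31.3%, Blend 2 20/49 = 40.8% → Blend 2
Clay: the organic mix 28/68 = 41.2%, Blend 2 33/60 = 55.0% → Blend 2
Sandy soil: the organic mix 3/11 = 27.3%, Blend 2 44/129 = 34.1% → Blend 2
Loam: the organic mix 73/124 = 58.9%, Blend 2 9/14 = 64.3% → Blend 2
Overall: the organic mix 125/270 = 46.3%, Blend 2 106/252 = 42.1% → the organic mix
Blend 2 wins each soil group but the organic mix wins overall — the comparison reverses. Blend 2's plots skew toward sandy soil, which has a lower base rate.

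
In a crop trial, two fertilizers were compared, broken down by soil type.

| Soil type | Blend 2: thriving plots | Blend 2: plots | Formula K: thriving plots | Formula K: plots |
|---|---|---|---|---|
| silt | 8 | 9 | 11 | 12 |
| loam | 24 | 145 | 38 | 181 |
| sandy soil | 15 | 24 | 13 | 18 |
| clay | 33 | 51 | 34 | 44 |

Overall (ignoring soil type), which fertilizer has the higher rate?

Formula K

Silt: Blend 2 8/9 = 88.9%, Formula K 11/12 = 91.7% → Formula K
Loam: Blend 2 24/145 = 16.6%, Formula K 38/181 = 21.0% → Formula K
Sandy soil: Blend 2 15/24 = 62.5%, Formula K 13/18 = 72.2% → Formula K
Clay: Blend 2 33/51 = 64.7%, Formula K 34/44 = 77.3% → Formula K
Overall: Blend 2 80/229 = 34.9%, Formula K 96/255 = 37.6% → Formula K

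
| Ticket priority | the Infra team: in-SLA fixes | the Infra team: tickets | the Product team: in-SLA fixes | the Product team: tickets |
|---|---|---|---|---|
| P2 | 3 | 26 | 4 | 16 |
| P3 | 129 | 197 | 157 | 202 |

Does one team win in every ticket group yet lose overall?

P2: the Infra team 3/26 = 11.5%, the Product team 4/16 = 25.0% → the Product team
P3: the Infra team 129/197 = 65.5%, the Product team 157/202 = 77.7% → the Product team
Overall: the Infra team 132/223 = 59.2%, the Product team 161/218 = 73.9% → the Product team
The Product team wins overall and in every ticket group — no reversal.

No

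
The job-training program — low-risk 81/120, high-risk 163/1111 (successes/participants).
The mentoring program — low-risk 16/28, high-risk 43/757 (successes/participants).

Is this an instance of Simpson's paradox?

Low-risk: the job-training program 81/120 = 67.5%, the mentoring program 16/28 = 57.1% → the job-training program
High-risk: the job-training program 163/1111 = 14.7%, the mentoring program 43/757 = 5.7% → the job-training program
Overall: the job-training program 244/1231 = 19.8%, the mentoring program 59/785 = 7.5% → the job-training program
The job-training program wins overall and in every risk group — no reversal.

No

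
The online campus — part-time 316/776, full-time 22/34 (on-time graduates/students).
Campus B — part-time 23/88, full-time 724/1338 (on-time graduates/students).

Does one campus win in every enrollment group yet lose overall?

Yes

Part-time: the online campus 316/776 = 40.7%, Campus B 23/88 = 26.1% → the online campus
Full-time: the online campus 22/34 = 64.7%, Campus B 724/1338 = 54.1% → the online campus
Overall: the online campus 338/810 = 41.7%, Campus B 747/1426 = 52.4% → Campus B
The online campus wins each enrollment group but Campus B wins overall — the comparison reverses. The online campus's students skew toward part-time, which has a lower base rate.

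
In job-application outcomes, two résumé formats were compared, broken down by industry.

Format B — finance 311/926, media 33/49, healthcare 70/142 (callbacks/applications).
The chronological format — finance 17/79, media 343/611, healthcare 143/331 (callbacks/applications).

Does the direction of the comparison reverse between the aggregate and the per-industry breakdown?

Finance: Format B 311/926 = 33.6%, the chronological format 17/79 = 21.5% → Format B
Media: Format B 33/49 = 67.3%, the chronological format 343/611 = 56.1% → Format B
Healthcare: Format B 70/142 = 49.3%, the chronological format 143/331 = 43.2% → Format B
Overall: Format B 414/1117 = 37.1%, the chronological format 503/1021 = 49.3% → the chronological format
Format B wins each industry group but the chronological format wins overall — the comparison reverses. Format B's applications skew toward finance, which has a lower base rate.

Yes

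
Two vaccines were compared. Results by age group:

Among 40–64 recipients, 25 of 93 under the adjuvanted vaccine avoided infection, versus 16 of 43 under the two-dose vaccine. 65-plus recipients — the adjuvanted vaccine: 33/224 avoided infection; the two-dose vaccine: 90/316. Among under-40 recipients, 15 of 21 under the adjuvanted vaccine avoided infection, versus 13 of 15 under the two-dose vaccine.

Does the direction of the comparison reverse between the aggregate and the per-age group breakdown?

No

40–64: the adjuvanted vaccine 25/93 = 26.9%, the two-dose vaccine 16/43 = 37.2% → the two-dose vaccine
65-plus: the adjuvanted vaccine 33/224 = 14.7%, the two-dose vaccine 90/316 = 28.5% → the two-dose vaccine
Under-40: the adjuvanted vaccine 15/21 = 71.4%, the two-dose vaccine 13/15 = 86.7% → the two-dose vaccine
Overall: the adjuvanted vaccine 73/338 = 21.6%, the two-dose vaccine 119/374 = 31.8% → the two-dose vaccine
The two-dose vaccine wins overall and in every age group — no reversal.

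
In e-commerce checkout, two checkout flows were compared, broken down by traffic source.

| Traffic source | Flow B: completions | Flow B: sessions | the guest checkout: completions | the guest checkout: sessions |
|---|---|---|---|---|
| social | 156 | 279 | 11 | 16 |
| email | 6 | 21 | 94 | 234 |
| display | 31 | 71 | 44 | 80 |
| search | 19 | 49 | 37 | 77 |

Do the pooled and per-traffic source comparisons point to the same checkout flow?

No

Social: Flow B 156/279 = 55.9%, the guest checkout 11/16 = 68.8% → the guest checkout
Email: Flow B 6/21 = 28.6%, the guest checkout 94/234 = 40.2% → the guest checkout
Display: Flow B 31/71 = 43.7%, the guest checkout 44/80 = 55.0% → the guest checkout
Search: Flow B 19/49 = 38.8%, the guest checkout 37/77 = 48.1% → the guest checkout
Overall: Flow B 212/420 = 50.5%, the guest checkout 186/407 = 45.7% → Flow B
The guest checkout wins each traffic group but Flow B wins overall — the comparison reverses. The guest checkout's sessions skew toward email, which has a lower base rate.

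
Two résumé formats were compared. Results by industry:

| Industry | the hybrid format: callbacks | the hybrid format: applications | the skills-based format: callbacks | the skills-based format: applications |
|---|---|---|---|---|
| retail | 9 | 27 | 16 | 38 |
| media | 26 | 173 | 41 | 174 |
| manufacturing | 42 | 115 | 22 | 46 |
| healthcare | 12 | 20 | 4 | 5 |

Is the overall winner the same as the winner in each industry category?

Yes

Retail: the hybrid format 9/27 = 33.3%, the skills-based format 16/38 = 42.1% → the skills-based format
Media: the hybrid format 26/173 = 15.0%, the skills-based format 41/174 = 23.6% → the skills-based format
Manufacturing: the hybrid format 42/115 = 36.5%, the skills-based format 22/46 = 47.8% → the skills-based format
Healthcare: the hybrid format 12/20 = 60.0%, the skills-based format 4/5 = 80.0% → the skills-based format
Overall: the hybrid format 89/335 = 26.6%, the skills-based format 83/263 = 31.6% → the skills-based format
The skills-based format wins overall and in every industry group — no reversal.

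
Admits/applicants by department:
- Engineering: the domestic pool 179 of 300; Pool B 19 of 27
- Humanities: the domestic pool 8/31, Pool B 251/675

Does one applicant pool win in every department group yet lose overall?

Yes

Engineering: the domestic pool 179/300 = 59.7%, Pool B 19/27 = 70.4% → Pool B
Humanities: the domestic pool 8/31 = 25.8%, Pool B 251/675 = 37.2% → Pool B
Overall: the domestic pool 187/331 = 56.5%, Pool B 270/702 = 38.5% → the domestic pool
Pool B wins each department group but the domestic pool wins overall — the comparison reverses. Pool B's applicants skew toward Humanities, which has a lower base rate.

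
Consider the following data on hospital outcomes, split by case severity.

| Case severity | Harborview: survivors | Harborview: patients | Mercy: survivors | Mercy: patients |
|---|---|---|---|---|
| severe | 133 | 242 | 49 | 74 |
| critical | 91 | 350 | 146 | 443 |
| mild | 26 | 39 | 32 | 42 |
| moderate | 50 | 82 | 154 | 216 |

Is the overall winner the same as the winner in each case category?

Severe: Harborview 133/242 = 55.0%, Mercy 49/74 = 66.2% → Mercy
Critical: Harborview 91/350 = 26.0%, Mercy 146/443 = 33.0% → Mercy
Mild: Harborview 26/39 = 66.7%, Mercy 32/42 = 76.2% → Mercy
Moderate: Harborview 50/82 = 61.0%, Mercy 154/216 = 71.3% → Mercy
Overall: Harborview 300/713 = 42.1%, Mercy 381/775 = 49.2% → Mercy
Mercy wins overall and in every case group — no reversal.

Yes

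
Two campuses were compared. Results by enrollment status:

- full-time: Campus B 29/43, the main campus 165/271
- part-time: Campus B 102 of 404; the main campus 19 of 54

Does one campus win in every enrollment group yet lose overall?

No

Full-time: Campus B 29/43 = 67.4%, the main campus 165/271 = 60.9% → Campus B
Part-time: Campus B 102/404 = 25.2%, the main campus 19/54 = 35.2% → the main campus
Overall: Campus B 131/447 = 29.3%, the main campus 184/325 = 56.6% → the main campus
Neither sweeps: Campus B wins 1 of 2 groups, the main campus wins 1. The main campus wins overall but not every group — no Simpson reversal.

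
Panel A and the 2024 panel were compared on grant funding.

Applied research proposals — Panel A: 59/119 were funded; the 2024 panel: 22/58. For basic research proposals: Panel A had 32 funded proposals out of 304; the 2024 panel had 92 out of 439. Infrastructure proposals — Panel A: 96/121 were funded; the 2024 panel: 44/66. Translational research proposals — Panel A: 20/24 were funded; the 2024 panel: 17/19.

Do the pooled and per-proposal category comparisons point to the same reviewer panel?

Applied research: Panel A 59/119 = 49.6%, the 2024 panel 22/58 = 37.9% → Panel A
Basic research: Panel A 32/304 = 10.5%, the 2024 panel 92/439 = 21.0% → the 2024 panel
Infrastructure: Panel A 96/121 = 79.3%, the 2024 panel 44/66 = 66.7% → Panel A
Translational research: Panel A 20/24 = 83.3%, the 2024 panel 17/19 = 89.5% → the 2024 panel
Overall: Panel A 207/568 = 36.4%, the 2024 panel 175/582 = 30.1% → Panel A
Neither sweeps: Panel A wins 2 of 4 groups, the 2024 panel wins 2. Panel A wins overall but not every group — no Simpson reversal.

No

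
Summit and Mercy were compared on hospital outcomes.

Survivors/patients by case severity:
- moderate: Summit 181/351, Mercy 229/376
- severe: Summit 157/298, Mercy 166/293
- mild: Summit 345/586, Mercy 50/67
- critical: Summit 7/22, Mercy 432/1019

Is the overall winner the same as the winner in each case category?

Moderate: Summit 181/351 = 51.6%, Mercy 229/376 = 60.9% → Mercy
Severe: Summit 157/298 = 52.7%, Mercy 166/293 = 56.7% → Mercy
Mild: Summit 345/586 = 58.9%, Mercy 50/67 = 74.6% → Mercy
Critical: Summit 7/22 = 31.8%, Mercy 432/1019 = 42.4% → Mercy
Overall: Summit 690/1257 = 54.9%, Mercy 877/1755 = 50.0% → Summit
Mercy wins each case group but Summit wins overall — the comparison reverses. Mercy's patients skew toward critical, which has a lower base rate.

No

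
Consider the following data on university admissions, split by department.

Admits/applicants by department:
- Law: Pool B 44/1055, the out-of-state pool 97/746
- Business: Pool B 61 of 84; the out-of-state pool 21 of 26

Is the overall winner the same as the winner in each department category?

Law: Pool B 44/1055 = 4.2%, the out-of-state pool 97/746 = 13.0% → the out-of-state pool
Business: Pool B 61/84 = 72.6%, the out-of-state pool 21/26 = 80.8% → the out-of-state pool
Overall: Pool B 105/1139 = 9.2%, the out-of-state pool 118/772 = 15.3% → the out-of-state pool
The out-of-state pool wins overall and in every department group — no reversal.

Yes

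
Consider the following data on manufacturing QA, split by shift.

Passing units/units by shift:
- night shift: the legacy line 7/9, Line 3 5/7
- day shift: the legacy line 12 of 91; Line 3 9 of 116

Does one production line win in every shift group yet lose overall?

No

Night shift: the legacy line 7/9 = 77.8%, Line 3 5/7 = 71.4% → the legacy line
Day shift: the legacy line 12/91 = 13.2%, Line 3 9/116 = 7.8% → the legacy line
Overall: the legacy line 19/100 = 19.0%, Line 3 14/123 = 11.4% → the legacy line
The legacy line wins overall and in every shift group — no reversal.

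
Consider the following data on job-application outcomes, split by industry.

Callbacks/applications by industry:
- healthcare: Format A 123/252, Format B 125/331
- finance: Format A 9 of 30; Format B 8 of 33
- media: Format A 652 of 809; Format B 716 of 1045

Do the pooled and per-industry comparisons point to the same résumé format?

Healthcare: Format A 123/252 = 48.8%, Format B 125/331 = 37.8% → Format A
Finance: Format A 9/30 = 30.0%, Format B 8/33 = 24.2% → Format A
Media: Format A 652/809 = 80.6%, Format B 716/1045 = 68.5% → Format A
Overall: Format A 784/1091 = 71.9%, Format B 849/1409 = 60.3% → Format A
Format A wins overall and in every industry group — no reversal.

Yes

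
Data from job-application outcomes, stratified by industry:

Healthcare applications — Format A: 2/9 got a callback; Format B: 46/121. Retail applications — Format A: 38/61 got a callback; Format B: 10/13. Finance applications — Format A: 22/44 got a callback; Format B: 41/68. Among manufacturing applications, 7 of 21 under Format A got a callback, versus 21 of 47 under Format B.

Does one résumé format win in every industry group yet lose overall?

Healthcare: Format A 2/9 = 22.2%, Format B 46/121 = 38.0% → Format B
Retail: Format A 38/61 = 62.3%, Format B 10/13 = 76.9% → Format B
Finance: Format A 22/44 = 50.0%, Format B 41/68 = 60.3% → Format B
Manufacturing: Format A 7/21 = 33.3%, Format B 21/47 = 44.7% → Format B
Overall: Format A 69/135 = 51.1%, Format B 118/249 = 47.4% → Format A
Format B wins each industry group but Format A wins overall — the comparison reverses. Format B's applications skew toward healthcare, which has a lower base rate.

Yes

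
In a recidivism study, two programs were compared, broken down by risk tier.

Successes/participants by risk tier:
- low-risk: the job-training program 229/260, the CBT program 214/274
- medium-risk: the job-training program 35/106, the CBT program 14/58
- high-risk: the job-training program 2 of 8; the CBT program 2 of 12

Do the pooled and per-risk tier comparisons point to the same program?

Low-risk: the job-training program 229/260 = 88.1%, the CBT program 214/274 = 78.1% → the job-training program
Medium-risk: the job-training program 35/106 = 33.0%, the CBT program 14/58 = 24.1% → the job-training program
High-risk: the job-training program 2/8 = 25.0%, the CBT program 2/12 = 16.7% → the job-training program
Overall: the job-training program 266/374 = 71.1%, the CBT program 230/344 = 66.9% → the job-training program
The job-training program wins overall and in every risk group — no reversal.

Yes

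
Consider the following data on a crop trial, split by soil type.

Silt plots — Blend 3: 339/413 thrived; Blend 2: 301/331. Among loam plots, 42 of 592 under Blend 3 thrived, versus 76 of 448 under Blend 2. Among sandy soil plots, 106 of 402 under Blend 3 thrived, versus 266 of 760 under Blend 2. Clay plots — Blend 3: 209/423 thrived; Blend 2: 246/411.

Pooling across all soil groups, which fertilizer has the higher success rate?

Blend 2

Silt: Blend 3 339/413 = 82.1%, Blend 2 301/331 = 90.9% → Blend 2
Loam: Blend 3 42/592 = 7.1%, Blend 2 76/448 = 17.0% → Blend 2
Sandy soil: Blend 3 106/402 = 26.4%, Blend 2 266/760 = 35.0% → Blend 2
Clay: Blend 3 209/423 = 49.4%, Blend 2 246/411 = 59.9% → Blend 2
Overall: Blend 3 696/1830 = 38.0%, Blend 2 889/1950 = 45.6% → Blend 2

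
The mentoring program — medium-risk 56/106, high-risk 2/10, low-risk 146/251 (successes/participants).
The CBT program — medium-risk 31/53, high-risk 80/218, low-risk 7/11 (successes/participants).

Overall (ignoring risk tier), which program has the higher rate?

the mentoring program

Medium-risk: the mentoring program 56/106 = 52.8%, the CBT program 31/53 = 58.5% → the CBT program
High-risk: the mentoring program 2/10 = 20.0%, the CBT program 80/218 = 36.7% → the CBT program
Low-risk: the mentoring program 146/251 = 58.2%, the CBT program 7/11 = 63.6% → the CBT program
Overall: the mentoring program 204/367 = 55.6%, the CBT program 118/282 = 41.8% → the mentoring program
(The CBT program wins every risk group but the mentoring program wins overall — the CBT program's participants skew toward the low-rate high-risk group.)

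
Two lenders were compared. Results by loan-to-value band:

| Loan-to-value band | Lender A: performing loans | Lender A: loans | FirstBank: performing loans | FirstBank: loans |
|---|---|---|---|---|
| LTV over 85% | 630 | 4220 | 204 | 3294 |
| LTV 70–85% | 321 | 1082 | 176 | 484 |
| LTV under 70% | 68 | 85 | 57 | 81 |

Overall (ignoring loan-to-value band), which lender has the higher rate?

Lender A

LTV over 85%: Lender A 630/4220 = 14.9%, FirstBank 204/3294 = 6.2% → Lender A
LTV 70–85%: Lender A 321/1082 = 29.7%, FirstBank 176/484 = 36.4% → FirstBank
LTV under 70%: Lender A 68/85 = 80.0%, FirstBank 57/81 = 70.4% → Lender A
Overall: Lender A 1019/5387 = 18.9%, FirstBank 437/3859 = 11.3% → Lender A
(Neither sweeps every loan-to-value group, but Lender A has the higher pooled rate.)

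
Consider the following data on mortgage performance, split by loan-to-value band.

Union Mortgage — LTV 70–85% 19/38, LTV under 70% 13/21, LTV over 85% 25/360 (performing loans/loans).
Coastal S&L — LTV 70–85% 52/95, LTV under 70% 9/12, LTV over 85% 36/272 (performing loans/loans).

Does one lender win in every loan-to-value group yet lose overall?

No

LTV 70–85%: Union Mortgage 19/38 = 50.0%, Coastal S&L 52/95 = 54.7% → Coastal S&L
LTV under 70%: Union Mortgage 13/21 = 61.9%, Coastal S&L 9/12 = 75.0% → Coastal S&L
LTV over 85%: Union Mortgage 25/360 = 6.9%, Coastal S&L 36/272 = 13.2% → Coastal S&L
Overall: Union Mortgage 57/419 = 13.6%, Coastal S&L 97/379 = 25.6% → Coastal S&L
Coastal S&L wins overall and in every loan-to-value group — no reversal.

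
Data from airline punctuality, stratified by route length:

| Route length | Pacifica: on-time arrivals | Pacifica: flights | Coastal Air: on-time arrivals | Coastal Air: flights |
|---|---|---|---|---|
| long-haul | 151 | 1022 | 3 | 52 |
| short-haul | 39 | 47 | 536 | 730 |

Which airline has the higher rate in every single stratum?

Long-haul: Pacifica 151/1022 = 14.8%, Coastal Air 3/52 = 5.8% → Pacifica
Short-haul: Pacifica 39/47 = 83.0%, Coastal Air 536/730 = 73.4% → Pacifica
Pacifica has the higher rate in both groups.

Pacifica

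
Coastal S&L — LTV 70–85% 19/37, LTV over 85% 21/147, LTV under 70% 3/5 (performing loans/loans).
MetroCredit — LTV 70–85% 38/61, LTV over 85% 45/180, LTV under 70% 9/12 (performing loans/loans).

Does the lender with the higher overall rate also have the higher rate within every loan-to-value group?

Yes

LTV 70–85%: Coastal S&L 19/37 = 51.4%, MetroCredit 38/61 = 62.3% → MetroCredit
LTV over 85%: Coastal S&L 21/147 = 14.3%, MetroCredit 45/180 = 25.0% → MetroCredit
LTV under 70%: Coastal S&L 3/5 = 60.0%, MetroCredit 9/12 = 75.0% → MetroCredit
Overall: Coastal S&L 43/189 = 22.8%, MetroCredit 92/253 = 36.4% → MetroCredit
MetroCredit wins overall and in every loan-to-value group — no reversal.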